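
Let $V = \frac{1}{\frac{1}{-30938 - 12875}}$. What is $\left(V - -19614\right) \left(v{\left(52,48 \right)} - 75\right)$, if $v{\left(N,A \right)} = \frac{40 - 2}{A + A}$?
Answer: $\frac{86656619}{48} \approx 1.8053 \cdot 10^{6}$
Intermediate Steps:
$v{\left(N,A \right)} = \frac{19}{A}$ ($v{\left(N,A \right)} = \frac{38}{2 A} = 38 \frac{1}{2 A} = \frac{19}{A}$)
$V = -43813$ ($V = \frac{1}{\frac{1}{-43813}} = \frac{1}{- \frac{1}{43813}} = -43813$)
$\left(V - -19614\right) \left(v{\left(52,48 \right)} - 75\right) = \left(-43813 - -19614\right) \left(\frac{19}{48} - 75\right) = \left(-43813 + 19614\right) \left(19 \cdot \frac{1}{48} - 75\right) = - 24199 \left(\frac{19}{48} - 75\right) = \left(-24199\right) \left(- \frac{3581}{48}\right) = \frac{86656619}{48}$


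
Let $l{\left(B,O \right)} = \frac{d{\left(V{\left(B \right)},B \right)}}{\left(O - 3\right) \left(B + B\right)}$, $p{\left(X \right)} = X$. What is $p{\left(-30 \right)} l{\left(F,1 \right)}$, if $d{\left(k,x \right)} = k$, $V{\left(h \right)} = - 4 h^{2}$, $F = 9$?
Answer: $-270$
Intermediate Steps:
$l{\left(B,O \right)} = - \frac{2 B}{-3 + O}$ ($l{\left(B,O \right)} = \frac{\left(-4\right) B^{2}}{\left(O - 3\right) \left(B + B\right)} = \frac{\left(-4\right) B^{2}}{\left(-3 + O\right) 2 B} = \frac{\left(-4\right) B^{2}}{2 B \left(-3 + O\right)} = - 4 B^{2} \frac{1}{2 B \left(-3 + O\right)} = - \frac{2 B}{-3 + O}$)
$p{\left(-30 \right)} l{\left(F,1 \right)} = - 30 \left(\left(-2\right) 9 \frac{1}{-3 + 1}\right) = - 30 \left(\left(-2\right) 9 \frac{1}{-2}\right) = - 30 \left(\left(-2\right) 9 \left(- \frac{1}{2}\right)\right) = \left(-30\right) 9 = -270$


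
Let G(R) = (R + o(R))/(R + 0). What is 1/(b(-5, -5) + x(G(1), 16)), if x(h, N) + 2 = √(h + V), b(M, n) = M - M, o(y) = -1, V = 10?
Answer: ⅓ + √10/6 ≈ 0.86038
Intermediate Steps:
G(R) = (-1 + R)/R (G(R) = (R - 1)/(R + 0) = (-1 + R)/R)
b(M, n) = 0
x(h, N) = -2 + √(10 + h) (x(h, N) = -2 + √(h + 10) = -2 + √(10 + h))
1/(b(-5, -5) + x(G(1), 16)) = 1/(0 + (-2 + √(10 + (-1 + 1)/1))) = 1/(0 + (-2 + √(10 + 1*0))) = 1/(0 + (-2 + √(10 + 0))) = 1/(0 + (-2 + √10)) = 1/(-2 + √10)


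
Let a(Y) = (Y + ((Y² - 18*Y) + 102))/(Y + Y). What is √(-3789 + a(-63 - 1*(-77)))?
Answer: 94*I*√21/7 ≈ 61.537*I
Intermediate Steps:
a(Y) = (102 + Y² - 17*Y)/(2*Y) (a(Y) = (Y + (102 + Y² - 18*Y))/((2*Y)) = (102 + Y² - 17*Y)*(1/(2*Y)) = (102 + Y² - 17*Y)/(2*Y))
√(-3789 + a(-63 - 1*(-77))) = √(-3789 + (102 + (-63 - 1*(-77))*(-17 + (-63 - 1*(-77))))/(2*(-63 - 1*(-77)))) = √(-3789 + (102 + (-63 + 77)*(-17 + (-63 + 77)))/(2*(-63 + 77))) = √(-3789 + (½)*(102 + 14*(-17 + 14))/14) = √(-3789 + (½)*(1/14)*(102 + 14*(-3))) = √(-3789 + (½)*(1/14)*(102 - 42)) = √(-3789 + (½)*(1/14)*60) = √(-3789 + 15/7) = √(-26508/7) = 94*I*√21/7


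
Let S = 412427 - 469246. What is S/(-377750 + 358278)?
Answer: 56819/19472 ≈ 2.9180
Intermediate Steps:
S = -56819
S/(-377750 + 358278) = -56819/(-377750 + 358278) = -56819/(-19472) = -56819*(-1/19472) = 56819/19472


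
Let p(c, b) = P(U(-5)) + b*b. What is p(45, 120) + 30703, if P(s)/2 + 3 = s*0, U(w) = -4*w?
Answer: 45097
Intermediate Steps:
P(s) = -6 (P(s) = -6 + 2*(s*0) = -6 + 2*0 = -6 + 0 = -6)
p(c, b) = -6 + b² (p(c, b) = -6 + b*b = -6 + b²)
p(45, 120) + 30703 = (-6 + 120²) + 30703 = (-6 + 14400) + 30703 = 14394 + 30703 = 45097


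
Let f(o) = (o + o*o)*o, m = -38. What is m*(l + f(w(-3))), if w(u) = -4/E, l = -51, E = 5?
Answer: 241642/125 ≈ 1933.1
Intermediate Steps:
w(u) = -⅘ (w(u) = -4/5 = -4*⅕ = -⅘)
f(o) = o*(o + o²) (f(o) = (o + o²)*o = o*(o + o²))
m*(l + f(w(-3))) = -38*(-51 + (-⅘)²*(1 - ⅘)) = -38*(-51 + (16/25)*(⅕)) = -38*(-51 + 16/125) = -38*(-6359/125) = 241642/125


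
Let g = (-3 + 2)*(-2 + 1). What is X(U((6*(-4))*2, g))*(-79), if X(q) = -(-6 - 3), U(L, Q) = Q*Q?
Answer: -711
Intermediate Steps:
g = 1 (g = -1*(-1) = 1)
U(L, Q) = Q²
X(q) = 9 (X(q) = -1*(-9) = 9)
X(U((6*(-4))*2, g))*(-79) = 9*(-79) = -711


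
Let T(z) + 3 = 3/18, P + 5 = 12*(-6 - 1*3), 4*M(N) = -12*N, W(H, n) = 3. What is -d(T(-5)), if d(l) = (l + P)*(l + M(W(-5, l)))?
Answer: -49345/36 ≈ -1370.7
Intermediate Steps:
M(N) = -3*N (M(N) = (-12*N)/4 = -3*N)
P = -113 (P = -5 + 12*(-6 - 1*3) = -5 + 12*(-6 - 3) = -5 + 12*(-9) = -5 - 108 = -113)
T(z) = -17/6 (T(z) = -3 + 3/18 = -3 + 3*(1/18) = -3 + ⅙ = -17/6)
d(l) = (-113 + l)*(-9 + l) (d(l) = (l - 113)*(l - 3*3) = (-113 + l)*(l - 9) = (-113 + l)*(-9 + l))
-d(T(-5)) = -(1017 + (-17/6)² - 122*(-17/6)) = -(1017 + 289/36 + 1037/3) = -1*49345/36 = -49345/36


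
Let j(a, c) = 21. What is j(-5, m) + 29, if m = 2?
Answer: 50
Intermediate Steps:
j(-5, m) + 29 = 21 + 29 = 50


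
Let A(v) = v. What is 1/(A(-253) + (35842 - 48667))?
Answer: -1/13078 ≈ -7.6464e-5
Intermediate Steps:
1/(A(-253) + (35842 - 48667)) = 1/(-253 + (35842 - 48667)) = 1/(-253 - 12825) = 1/(-13078) = -1/13078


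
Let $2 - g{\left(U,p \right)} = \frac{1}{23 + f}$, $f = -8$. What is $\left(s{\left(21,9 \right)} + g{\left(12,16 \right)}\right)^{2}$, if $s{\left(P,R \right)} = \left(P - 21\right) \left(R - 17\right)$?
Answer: $\frac{841}{225} \approx 3.7378$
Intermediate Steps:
$g{\left(U,p \right)} = \frac{29}{15}$ ($g{\left(U,p \right)} = 2 - \frac{1}{23 - 8} = 2 - \frac{1}{15} = \frac{29}{15}$)
$s{\left(P,R \right)} = \left(-21 + P\right) \left(-17 + R\right)$
$\left(s{\left(21,9 \right)} + g{\left(12,16 \right)}\right)^{2} = \left(\left(357 - 189 - 357 + 21 \cdot 9\right) + \frac{29}{15}\right)^{2} = \left(\left(357 - 189 - 357 + 189\right) + \frac{29}{15}\right)^{2} = \left(0 + \frac{29}{15}\right)^{2} = \left(\frac{29}{15}\right)^{2} = \frac{841}{225}$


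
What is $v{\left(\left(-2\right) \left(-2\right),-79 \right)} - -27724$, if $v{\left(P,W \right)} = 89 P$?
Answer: $28080$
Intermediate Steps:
$v{\left(\left(-2\right) \left(-2\right),-79 \right)} - -27724 = 89 \left(\left(-2\right) \left(-2\right)\right) - -27724 = 89 \cdot 4 + 27724 = 356 + 27724 = 28080$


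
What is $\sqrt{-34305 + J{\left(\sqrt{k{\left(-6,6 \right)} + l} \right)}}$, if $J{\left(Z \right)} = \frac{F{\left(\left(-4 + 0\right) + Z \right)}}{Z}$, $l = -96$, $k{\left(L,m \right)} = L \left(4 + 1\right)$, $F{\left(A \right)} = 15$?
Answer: $\frac{\sqrt{-6723780 - 70 i \sqrt{14}}}{14} \approx 0.0036074 - 185.22 i$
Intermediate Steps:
$k{\left(L,m \right)} = 5 L$ ($k{\left(L,m \right)} = L 5 = 5 L$)
$J{\left(Z \right)} = \frac{15}{Z}$
$\sqrt{-34305 + J{\left(\sqrt{k{\left(-6,6 \right)} + l} \right)}} = \sqrt{-34305 + \frac{15}{\sqrt{5 \left(-6\right) - 96}}} = \sqrt{-34305 + \frac{15}{\sqrt{-30 - 96}}} = \sqrt{-34305 + \frac{15}{\sqrt{-126}}} = \sqrt{-34305 + \frac{15}{3 i \sqrt{14}}} = \sqrt{-34305 + 15 \left(- \frac{i \sqrt{14}}{42}\right)} = \sqrt{-34305 - \frac{5 i \sqrt{14}}{14}}$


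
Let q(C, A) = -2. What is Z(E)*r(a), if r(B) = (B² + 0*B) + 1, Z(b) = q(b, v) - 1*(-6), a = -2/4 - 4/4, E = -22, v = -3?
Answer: 13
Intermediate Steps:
a = -3/2 (a = -2*¼ - 4*¼ = -½ - 1 = -3/2 ≈ -1.5000)
Z(b) = 4 (Z(b) = -2 - 1*(-6) = -2 + 6 = 4)
r(B) = 1 + B² (r(B) = (B² + 0) + 1 = B² + 1 = 1 + B²)
Z(E)*r(a) = 4*(1 + (-3/2)²) = 4*(1 + 9/4) = 4*(13/4) = 13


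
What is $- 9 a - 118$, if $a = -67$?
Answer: $485$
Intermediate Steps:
$- 9 a - 118 = \left(-9\right) \left(-67\right) - 118 = 603 - 118 = 485$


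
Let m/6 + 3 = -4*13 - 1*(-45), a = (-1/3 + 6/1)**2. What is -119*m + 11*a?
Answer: 67439/9 ≈ 7493.2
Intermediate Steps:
a = 289/9 (a = (-1*1/3 + 6*1)**2 = (-1/3 + 6)**2 = (17/3)**2 = 289/9 ≈ 32.111)
m = -60 (m = -18 + 6*(-4*13 - 1*(-45)) = -18 + 6*(-52 + 45) = -18 + 6*(-7) = -18 - 42 = -60)
-119*m + 11*a = -119*(-60) + 11*(289/9) = 7140 + 3179/9 = 67439/9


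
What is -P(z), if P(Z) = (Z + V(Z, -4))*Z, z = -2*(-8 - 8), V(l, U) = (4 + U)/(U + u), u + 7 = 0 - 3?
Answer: -1024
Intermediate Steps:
u = -10 (u = -7 + (0 - 3) = -7 - 3 = -10)
V(l, U) = (4 + U)/(-10 + U) (V(l, U) = (4 + U)/(U - 10) = (4 + U)/(-10 + U))
z = 32 (z = -2*(-16) = 32)
P(Z) = Z² (P(Z) = (Z + (4 - 4)/(-10 - 4))*Z = (Z + 0/(-14))*Z = (Z - 1/14*0)*Z = (Z + 0)*Z = Z*Z = Z²)
-P(z) = -1*32² = -1*1024 = -1024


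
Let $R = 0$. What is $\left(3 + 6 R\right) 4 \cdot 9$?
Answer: $108$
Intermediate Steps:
$\left(3 + 6 R\right) 4 \cdot 9 = \left(3 + 6 \cdot 0\right) 4 \cdot 9 = \left(3 + 0\right) 4 \cdot 9 = 3 \cdot 4 \cdot 9 = 12 \cdot 9 = 108$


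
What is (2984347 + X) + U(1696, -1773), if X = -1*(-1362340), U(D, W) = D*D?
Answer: 7223103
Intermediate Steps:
U(D, W) = D²
X = 1362340
(2984347 + X) + U(1696, -1773) = (2984347 + 1362340) + 1696² = 4346687 + 2876416 = 7223103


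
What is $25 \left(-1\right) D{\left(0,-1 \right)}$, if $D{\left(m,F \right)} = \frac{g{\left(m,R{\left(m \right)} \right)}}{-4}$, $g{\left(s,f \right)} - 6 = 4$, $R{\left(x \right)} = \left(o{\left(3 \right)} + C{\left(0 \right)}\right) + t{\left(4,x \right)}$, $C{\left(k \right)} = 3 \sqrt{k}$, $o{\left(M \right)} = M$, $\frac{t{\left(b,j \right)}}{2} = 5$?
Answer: $\frac{125}{2} \approx 62.5$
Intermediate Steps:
$t{\left(b,j \right)} = 10$ ($t{\left(b,j \right)} = 2 \cdot 5 = 10$)
$R{\left(x \right)} = 13$ ($R{\left(x \right)} = \left(3 + 3 \sqrt{0}\right) + 10 = \left(3 + 3 \cdot 0\right) + 10 = \left(3 + 0\right) + 10 = 3 + 10 = 13$)
$g{\left(s,f \right)} = 10$ ($g{\left(s,f \right)} = 6 + 4 = 10$)
$D{\left(m,F \right)} = - \frac{5}{2}$ ($D{\left(m,F \right)} = \frac{10}{-4} = 10 \left(- \frac{1}{4}\right) = - \frac{5}{2}$)
$25 \left(-1\right) D{\left(0,-1 \right)} = 25 \left(-1\right) \left(- \frac{5}{2}\right) = \left(-25\right) \left(- \frac{5}{2}\right) = \frac{125}{2}$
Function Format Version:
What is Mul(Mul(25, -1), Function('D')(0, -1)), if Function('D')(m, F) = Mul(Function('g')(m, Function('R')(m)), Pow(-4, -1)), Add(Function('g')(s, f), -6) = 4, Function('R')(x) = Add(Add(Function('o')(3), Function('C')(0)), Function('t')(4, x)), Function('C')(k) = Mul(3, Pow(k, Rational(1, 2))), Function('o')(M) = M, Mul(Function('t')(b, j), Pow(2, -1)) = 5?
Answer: Rational(125, 2) ≈ 62.500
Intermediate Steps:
Function('t')(b, j) = 10 (Function('t')(b, j) = Mul(2, 5) = 10)
Function('R')(x) = 13 (Function('R')(x) = Add(Add(3, Mul(3, Pow(0, Rational(1, 2)))), 10) = Add(Add(3, Mul(3, 0)), 10) = Add(Add(3, 0), 10) = Add(3, 10) = 13)
Function('g')(s, f) = 10 (Function('g')(s, f) = Add(6, 4) = 10)
Function('D')(m, F) = Rational(-5, 2) (Function('D')(m, F) = Mul(10, Pow(-4, -1)) = Mul(10, Rational(-1, 4)) = Rational(-5, 2))
Mul(Mul(25, -1), Function('D')(0, -1)) = Mul(Mul(25, -1), Rational(-5, 2)) = Mul(-25, Rational(-5, 2)) = Rational(125, 2)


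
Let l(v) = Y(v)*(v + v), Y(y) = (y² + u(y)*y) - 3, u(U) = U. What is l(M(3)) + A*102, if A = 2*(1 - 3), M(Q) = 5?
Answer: 62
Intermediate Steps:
A = -4 (A = 2*(-2) = -4)
Y(y) = -3 + 2*y² (Y(y) = (y² + y*y) - 3 = (y² + y²) - 3 = 2*y² - 3 = -3 + 2*y²)
l(v) = 2*v*(-3 + 2*v²) (l(v) = (-3 + 2*v²)*(v + v) = (-3 + 2*v²)*(2*v) = 2*v*(-3 + 2*v²))
l(M(3)) + A*102 = (-6*5 + 4*5³) - 4*102 = (-30 + 4*125) - 408 = (-30 + 500) - 408 = 470 - 408 = 62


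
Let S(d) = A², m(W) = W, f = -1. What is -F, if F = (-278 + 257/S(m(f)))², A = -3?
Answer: -5040025/81 ≈ -62223.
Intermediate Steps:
S(d) = 9 (S(d) = (-3)² = 9)
F = 5040025/81 (F = (-278 + 257/9)² = (-2245/9)² = 5040025/81 ≈ 62223.)
-F = -1*5040025/81 = -5040025/81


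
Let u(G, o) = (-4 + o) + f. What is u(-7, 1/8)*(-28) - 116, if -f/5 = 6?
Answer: 1665/2 ≈ 832.50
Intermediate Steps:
f = -30 (f = -5*6 = -30)
u(G, o) = -34 + o (u(G, o) = (-4 + o) - 30 = -34 + o)
u(-7, 1/8)*(-28) - 116 = (-34 + 1/8)*(-28) - 116 = (-34 + ⅛)*(-28) - 116 = -271/8*(-28) - 116 = 1897/2 - 116 = 1665/2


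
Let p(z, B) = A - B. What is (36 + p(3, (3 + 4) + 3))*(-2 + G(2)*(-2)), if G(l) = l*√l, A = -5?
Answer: -42 - 84*√2 ≈ -160.79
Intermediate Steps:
G(l) = l^(3/2)
p(z, B) = -5 - B
(36 + p(3, (3 + 4) + 3))*(-2 + G(2)*(-2)) = (36 + (-5 - ((3 + 4) + 3)))*(-2 + 2^(3/2)*(-2)) = (36 + (-5 - (7 + 3)))*(-2 + (2*√2)*(-2)) = (36 + (-5 - 1*10))*(-2 - 4*√2) = (36 + (-5 - 10))*(-2 - 4*√2) = (36 - 15)*(-2 - 4*√2) = 21*(-2 - 4*√2) = -42 - 84*√2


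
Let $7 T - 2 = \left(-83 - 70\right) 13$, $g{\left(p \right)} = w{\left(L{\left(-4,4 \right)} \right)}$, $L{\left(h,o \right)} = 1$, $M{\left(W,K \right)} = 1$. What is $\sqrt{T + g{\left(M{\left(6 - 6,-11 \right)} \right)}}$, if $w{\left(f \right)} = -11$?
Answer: $\frac{4 i \sqrt{903}}{7} \approx 17.171 i$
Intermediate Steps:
$g{\left(p \right)} = -11$
$T = - \frac{1987}{7}$ ($T = \frac{2}{7} + \frac{\left(-83 - 70\right) 13}{7} = \frac{2}{7} + \frac{\left(-153\right) 13}{7} = \frac{2}{7} + \frac{1}{7} \left(-1989\right) = \frac{2}{7} - \frac{1989}{7} = - \frac{1987}{7} \approx -283.86$)
$\sqrt{T + g{\left(M{\left(6 - 6,-11 \right)} \right)}} = \sqrt{- \frac{1987}{7} - 11} = \sqrt{- \frac{2064}{7}} = \frac{4 i \sqrt{903}}{7}$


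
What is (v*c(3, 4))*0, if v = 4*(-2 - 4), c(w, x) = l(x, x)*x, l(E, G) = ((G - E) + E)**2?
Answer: 0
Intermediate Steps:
l(E, G) = G**2
c(w, x) = x**3 (c(w, x) = x**2*x = x**3)
v = -24 (v = 4*(-6) = -24)
(v*c(3, 4))*0 = -24*4**3*0 = -24*64*0 = -1536*0 = 0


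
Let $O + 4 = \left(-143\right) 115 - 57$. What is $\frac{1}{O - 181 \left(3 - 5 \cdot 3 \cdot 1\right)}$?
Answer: $- \frac{1}{14334} \approx -6.9764 \cdot 10^{-5}$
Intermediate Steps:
$O = -16506$ ($O = -4 - 16502 = -16506$)
$\frac{1}{O - 181 \left(3 - 5 \cdot 3 \cdot 1\right)} = \frac{1}{-16506 - 181 \left(3 - 5 \cdot 3 \cdot 1\right)} = \frac{1}{-16506 - 181 \left(3 - 15\right)} = \frac{1}{-16506 - -2172} = \frac{1}{-16506 + 2172} = \frac{1}{-14334} = - \frac{1}{14334}$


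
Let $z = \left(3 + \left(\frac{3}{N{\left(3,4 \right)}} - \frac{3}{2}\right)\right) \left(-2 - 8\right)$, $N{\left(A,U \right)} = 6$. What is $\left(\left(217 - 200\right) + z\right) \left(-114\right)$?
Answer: $342$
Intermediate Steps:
$z = -20$ ($z = \left(3 + \left(\frac{3}{6} - \frac{3}{2}\right)\right) \left(-2 - 8\right) = \left(3 + \left(3 \cdot \frac{1}{6} - \frac{3}{2}\right)\right) \left(-10\right) = \left(3 + \left(\frac{1}{2} - \frac{3}{2}\right)\right) \left(-10\right) = \left(3 - 1\right) \left(-10\right) = 2 \left(-10\right) = -20$)
$\left(\left(217 - 200\right) + z\right) \left(-114\right) = \left(\left(217 - 200\right) - 20\right) \left(-114\right) = \left(17 - 20\right) \left(-114\right) = \left(-3\right) \left(-114\right) = 342$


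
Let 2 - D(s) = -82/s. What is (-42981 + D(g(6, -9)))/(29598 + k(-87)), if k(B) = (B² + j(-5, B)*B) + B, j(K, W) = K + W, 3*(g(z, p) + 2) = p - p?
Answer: -3585/3757 ≈ -0.95422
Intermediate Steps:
g(z, p) = -2 (g(z, p) = -2 + (p - p)/3 = -2 + (⅓)*0 = -2 + 0 = -2)
D(s) = 2 + 82/s (D(s) = 2 - (-82)/s = 2 + 82/s)
k(B) = B + B² + B*(-5 + B) (k(B) = (B² + (-5 + B)*B) + B = (B² + B*(-5 + B)) + B = B + B² + B*(-5 + B))
(-42981 + D(g(6, -9)))/(29598 + k(-87)) = (-42981 + (2 + 82/(-2)))/(29598 + 2*(-87)*(-2 - 87)) = (-42981 + (2 + 82*(-½)))/(29598 + 2*(-87)*(-89)) = (-42981 + (2 - 41))/(29598 + 15486) = (-42981 - 39)/45084 = -43020*1/45084 = -3585/3757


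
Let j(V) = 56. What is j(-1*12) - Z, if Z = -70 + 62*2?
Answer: 2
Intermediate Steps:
Z = 54 (Z = -70 + 124 = 54)
j(-1*12) - Z = 56 - 1*54 = 56 - 54 = 2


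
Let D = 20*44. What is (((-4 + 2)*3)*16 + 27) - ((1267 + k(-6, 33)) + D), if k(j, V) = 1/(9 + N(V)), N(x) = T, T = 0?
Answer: -19945/9 ≈ -2216.1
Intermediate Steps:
D = 880
N(x) = 0
k(j, V) = ⅑ (k(j, V) = 1/(9 + 0) = 1/9 = ⅑)
(((-4 + 2)*3)*16 + 27) - ((1267 + k(-6, 33)) + D) = (((-4 + 2)*3)*16 + 27) - ((1267 + ⅑) + 880) = (-2*3*16 + 27) - (11404/9 + 880) = (-6*16 + 27) - 1*19324/9 = (-96 + 27) - 19324/9 = -69 - 19324/9 = -19945/9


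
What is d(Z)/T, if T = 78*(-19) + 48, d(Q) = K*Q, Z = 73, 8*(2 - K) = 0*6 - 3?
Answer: -1387/11472 ≈ -0.12090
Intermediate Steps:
K = 19/8 (K = 2 - (0*6 - 3)/8 = 2 - (0 - 3)/8 = 2 - ⅛*(-3) = 2 + 3/8 = 19/8 ≈ 2.3750)
d(Q) = 19*Q/8
T = -1434 (T = -1482 + 48 = -1434)
d(Z)/T = ((19/8)*73)/(-1434) = (1387/8)*(-1/1434) = -1387/11472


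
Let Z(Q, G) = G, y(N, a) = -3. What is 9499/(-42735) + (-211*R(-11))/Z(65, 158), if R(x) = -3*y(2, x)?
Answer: -11807801/964590 ≈ -12.241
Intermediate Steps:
R(x) = 9 (R(x) = -3*(-3) = 9)
9499/(-42735) + (-211*R(-11))/Z(65, 158) = 9499/(-42735) - 211*9/158 = 9499*(-1/42735) - 1899*1/158 = -1357/6105 - 1899/158 = -11807801/964590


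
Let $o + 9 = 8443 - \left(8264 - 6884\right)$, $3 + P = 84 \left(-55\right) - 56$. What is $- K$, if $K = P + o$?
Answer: $-2375$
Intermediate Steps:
$P = -4679$ ($P = -3 + \left(84 \left(-55\right) - 56\right) = -3 - 4676 = -4679$)
$o = 7054$ ($o = -9 + \left(8443 - \left(8264 - 6884\right)\right) = -9 + \left(8443 - 1380\right) = -9 + 7063 = 7054$)
$K = 2375$ ($K = -4679 + 7054 = 2375$)
$- K = \left(-1\right) 2375 = -2375$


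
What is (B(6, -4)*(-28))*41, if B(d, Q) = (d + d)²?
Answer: -165312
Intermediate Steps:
B(d, Q) = 4*d² (B(d, Q) = (2*d)² = 4*d²)
(B(6, -4)*(-28))*41 = ((4*6²)*(-28))*41 = ((4*36)*(-28))*41 = (144*(-28))*41 = -4032*41 = -165312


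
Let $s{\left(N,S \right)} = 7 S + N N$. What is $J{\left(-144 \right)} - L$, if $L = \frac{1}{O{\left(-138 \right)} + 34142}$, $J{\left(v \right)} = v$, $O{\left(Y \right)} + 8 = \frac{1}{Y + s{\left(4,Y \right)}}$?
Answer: $- \frac{5347842992}{37137791} \approx -144.0$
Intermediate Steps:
$s{\left(N,S \right)} = N^{2} + 7 S$ ($s{\left(N,S \right)} = 7 S + N^{2} = N^{2} + 7 S$)
$O{\left(Y \right)} = -8 + \frac{1}{16 + 8 Y}$ ($O{\left(Y \right)} = -8 + \frac{1}{Y + \left(4^{2} + 7 Y\right)} = -8 + \frac{1}{Y + \left(16 + 7 Y\right)} = -8 + \frac{1}{16 + 8 Y}$)
$L = \frac{1088}{37137791}$ ($L = \frac{1}{\frac{-127 - -8832}{8 \left(2 - 138\right)} + 34142} = \frac{1}{\frac{-127 + 8832}{8 \left(-136\right)} + 34142} = \frac{1}{\frac{1}{8} \left(- \frac{1}{136}\right) 8705 + 34142} = \frac{1}{- \frac{8705}{1088} + 34142} = \frac{1}{\frac{37137791}{1088}} = \frac{1088}{37137791} \approx 2.9296 \cdot 10^{-5}$)
$J{\left(-144 \right)} - L = -144 - \frac{1088}{37137791} = - \frac{5347842992}{37137791}$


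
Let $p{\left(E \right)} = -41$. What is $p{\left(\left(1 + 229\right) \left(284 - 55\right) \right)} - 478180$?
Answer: $-478221$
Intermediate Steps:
$p{\left(\left(1 + 229\right) \left(284 - 55\right) \right)} - 478180 = -41 - 478180 = -478221$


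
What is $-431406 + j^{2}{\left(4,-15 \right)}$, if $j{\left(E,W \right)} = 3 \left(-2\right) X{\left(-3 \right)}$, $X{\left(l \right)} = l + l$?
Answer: $-430110$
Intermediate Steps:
$X{\left(l \right)} = 2 l$
$j{\left(E,W \right)} = 36$ ($j{\left(E,W \right)} = 3 \left(-2\right) 2 \left(-3\right) = \left(-6\right) \left(-6\right) = 36$)
$-431406 + j^{2}{\left(4,-15 \right)} = -431406 + 36^{2} = -431406 + 1296 = -430110$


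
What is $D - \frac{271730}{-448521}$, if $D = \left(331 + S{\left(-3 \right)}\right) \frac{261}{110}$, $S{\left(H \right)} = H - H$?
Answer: $\frac{38778068011}{49337310} \approx 785.98$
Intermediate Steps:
$S{\left(H \right)} = 0$
$D = \frac{86391}{110}$ ($D = \left(331 + 0\right) \frac{261}{110} = 331 \cdot 261 \cdot \frac{1}{110} = 331 \cdot \frac{261}{110} = \frac{86391}{110} \approx 785.37$)
$D - \frac{271730}{-448521} = \frac{86391}{110} - \frac{271730}{-448521} = \frac{86391}{110} - - \frac{271730}{448521} = \frac{86391}{110} + \frac{271730}{448521} = \frac{38778068011}{49337310}$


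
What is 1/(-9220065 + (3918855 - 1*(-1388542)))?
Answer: -1/3912668 ≈ -2.5558e-7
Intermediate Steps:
1/(-9220065 + (3918855 - 1*(-1388542))) = 1/(-9220065 + (3918855 + 1388542)) = 1/(-9220065 + 5307397) = 1/(-3912668) = -1/3912668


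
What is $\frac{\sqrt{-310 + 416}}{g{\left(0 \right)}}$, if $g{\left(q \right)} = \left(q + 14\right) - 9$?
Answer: $\frac{\sqrt{106}}{5} \approx 2.0591$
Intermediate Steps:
$g{\left(q \right)} = 5 + q$ ($g{\left(q \right)} = \left(14 + q\right) - 9 = 5 + q$)
$\frac{\sqrt{-310 + 416}}{g{\left(0 \right)}} = \frac{\sqrt{-310 + 416}}{5 + 0} = \frac{\sqrt{106}}{5}$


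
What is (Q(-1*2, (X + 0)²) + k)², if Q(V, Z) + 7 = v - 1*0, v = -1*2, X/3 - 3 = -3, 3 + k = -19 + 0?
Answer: 961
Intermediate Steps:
k = -22 (k = -3 + (-19 + 0) = -3 - 19 = -22)
X = 0 (X = 9 + 3*(-3) = 9 - 9 = 0)
v = -2
Q(V, Z) = -9 (Q(V, Z) = -7 + (-2 - 1*0) = -7 + (-2 + 0) = -7 - 2 = -9)
(Q(-1*2, (X + 0)²) + k)² = (-9 - 22)² = (-31)² = 961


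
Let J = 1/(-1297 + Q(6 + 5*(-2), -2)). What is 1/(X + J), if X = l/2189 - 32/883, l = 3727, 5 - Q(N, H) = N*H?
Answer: 2512753100/4185228013 ≈ 0.60039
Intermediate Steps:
Q(N, H) = 5 - H*N (Q(N, H) = 5 - N*H = 5 - H*N)
X = 3220893/1932887 (X = 3727/2189 - 32/883 = 3220893/1932887 ≈ 1.6664)
J = -1/1300 (J = 1/(-1297 + (5 - 1*(-2)*(6 + 5*(-2)))) = 1/(-1297 + (5 - 1*(-2)*(6 - 10))) = 1/(-1297 + (5 - 1*(-2)*(-4))) = 1/(-1297 + (5 - 8)) = 1/(-1297 - 3) = 1/(-1300) = -1/1300 ≈ -0.00076923)
1/(X + J) = 1/(3220893/1932887 - 1/1300) = 1/(4185228013/2512753100) = 2512753100/4185228013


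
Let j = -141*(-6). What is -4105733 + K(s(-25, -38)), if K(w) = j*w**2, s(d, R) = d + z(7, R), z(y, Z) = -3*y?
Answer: -2315597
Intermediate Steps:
j = 846
s(d, R) = -21 + d (s(d, R) = d - 3*7 = d - 21 = -21 + d)
K(w) = 846*w**2
-4105733 + K(s(-25, -38)) = -4105733 + 846*(-21 - 25)**2 = -4105733 + 846*(-46)**2 = -4105733 + 846*2116 = -4105733 + 1790136 = -2315597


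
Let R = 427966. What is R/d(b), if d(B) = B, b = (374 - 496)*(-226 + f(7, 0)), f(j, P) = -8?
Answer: 213983/14274 ≈ 14.991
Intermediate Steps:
b = 28548 (b = (374 - 496)*(-226 - 8) = -122*(-234) = 28548)
R/d(b) = 427966/28548 = 427966*(1/28548) = 213983/14274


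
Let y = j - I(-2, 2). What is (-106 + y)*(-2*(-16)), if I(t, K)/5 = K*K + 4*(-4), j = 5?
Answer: -1312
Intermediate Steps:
I(t, K) = -80 + 5*K² (I(t, K) = 5*(K*K + 4*(-4)) = 5*(K² - 16) = 5*(-16 + K²) = -80 + 5*K²)
y = 65 (y = 5 - (-80 + 5*2²) = 5 - (-80 + 5*4) = 5 - (-80 + 20) = 5 - 1*(-60) = 5 + 60 = 65)
(-106 + y)*(-2*(-16)) = (-106 + 65)*(-2*(-16)) = -41*32 = -1312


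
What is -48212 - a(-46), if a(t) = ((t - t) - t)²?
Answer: -50328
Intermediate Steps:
a(t) = t² (a(t) = (0 - t)² = (-t)² = t²)
-48212 - a(-46) = -48212 - 1*(-46)² = -48212 - 1*2116 = -48212 - 2116 = -50328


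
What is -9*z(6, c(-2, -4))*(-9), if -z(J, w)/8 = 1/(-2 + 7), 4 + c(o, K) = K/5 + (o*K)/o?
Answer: -648/5 ≈ -129.60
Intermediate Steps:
c(o, K) = -4 + 6*K/5 (c(o, K) = -4 + (K/5 + (o*K)/o) = -4 + (K*(1/5) + (K*o)/o) = -4 + (K/5 + K) = -4 + 6*K/5)
z(J, w) = -8/5 (z(J, w) = -8/(-2 + 7) = -8/5)
-9*z(6, c(-2, -4))*(-9) = -9*(-8/5)*(-9) = (72/5)*(-9) = -648/5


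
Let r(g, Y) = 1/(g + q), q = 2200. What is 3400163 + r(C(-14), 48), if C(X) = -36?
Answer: 7357952733/2164 ≈ 3.4002e+6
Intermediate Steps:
r(g, Y) = 1/(2200 + g) (r(g, Y) = 1/(g + 2200) = 1/(2200 + g))
3400163 + r(C(-14), 48) = 3400163 + 1/(2200 - 36) = 3400163 + 1/2164 = 7357952733/2164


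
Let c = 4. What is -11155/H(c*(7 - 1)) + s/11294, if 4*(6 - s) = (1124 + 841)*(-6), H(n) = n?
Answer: -62956843/135528 ≈ -464.53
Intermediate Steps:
s = 5907/2 (s = 6 - (1124 + 841)*(-6)/4 = 6 - 1965*(-6)/4 = 6 - ¼*(-11790) = 6 + 5895/2 = 5907/2 ≈ 2953.5)
-11155/H(c*(7 - 1)) + s/11294 = -11155*1/(4*(7 - 1)) + (5907/2)/11294 = -11155/(4*6) + (5907/2)*(1/11294) = -11155/24 + 5907/22588 = -62956843/135528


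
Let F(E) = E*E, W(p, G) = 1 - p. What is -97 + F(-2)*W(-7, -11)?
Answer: -65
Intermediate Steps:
F(E) = E²
-97 + F(-2)*W(-7, -11) = -97 + (-2)²*(1 - 1*(-7)) = -97 + 4*(1 + 7) = -97 + 4*8 = -97 + 32 = -65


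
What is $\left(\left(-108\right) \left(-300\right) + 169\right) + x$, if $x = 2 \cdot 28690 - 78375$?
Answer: $11574$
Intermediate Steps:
$x = -20995$ ($x = 57380 - 78375 = -20995$)
$\left(\left(-108\right) \left(-300\right) + 169\right) + x = \left(\left(-108\right) \left(-300\right) + 169\right) - 20995 = \left(32400 + 169\right) - 20995 = 32569 - 20995 = 11574$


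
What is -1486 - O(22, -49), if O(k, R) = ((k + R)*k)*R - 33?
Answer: -30559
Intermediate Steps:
O(k, R) = -33 + R*k*(R + k) (O(k, R) = ((R + k)*k)*R - 33 = (k*(R + k))*R - 33 = R*k*(R + k) - 33 = -33 + R*k*(R + k))
-1486 - O(22, -49) = -1486 - (-33 - 49*22² + 22*(-49)²) = -1486 - (-33 - 49*484 + 22*2401) = -1486 - (-33 - 23716 + 52822) = -1486 - 1*29073 = -1486 - 29073 = -30559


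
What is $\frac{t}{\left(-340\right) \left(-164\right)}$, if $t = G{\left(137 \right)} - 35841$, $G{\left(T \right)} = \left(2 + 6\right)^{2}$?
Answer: $- \frac{35777}{55760} \approx -0.64162$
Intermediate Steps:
$G{\left(T \right)} = 64$ ($G{\left(T \right)} = 8^{2} = 64$)
$t = -35777$ ($t = 64 - 35841 = -35777$)
$\frac{t}{\left(-340\right) \left(-164\right)} = - \frac{35777}{\left(-340\right) \left(-164\right)} = - \frac{35777}{55760}$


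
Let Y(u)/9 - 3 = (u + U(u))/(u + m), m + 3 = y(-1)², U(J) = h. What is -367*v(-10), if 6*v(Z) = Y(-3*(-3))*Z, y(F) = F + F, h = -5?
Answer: 18717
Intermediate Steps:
y(F) = 2*F
U(J) = -5
m = 1 (m = -3 + (2*(-1))² = -3 + (-2)² = -3 + 4 = 1)
Y(u) = 27 + 9*(-5 + u)/(1 + u) (Y(u) = 27 + 9*((u - 5)/(u + 1)) = 27 + 9*((-5 + u)/(1 + u)) = 27 + 9*(-5 + u)/(1 + u))
v(Z) = 51*Z/10 (v(Z) = ((18*(-1 + 2*(-3*(-3)))/(1 - 3*(-3)))*Z)/6 = ((18*(-1 + 2*9)/(1 + 9))*Z)/6 = ((18*(-1 + 18)/10)*Z)/6 = ((18*(⅒)*17)*Z)/6 = (153*Z/5)/6 = 51*Z/10)
-367*v(-10) = -18717*(-10)/10 = -367*(-51) = 18717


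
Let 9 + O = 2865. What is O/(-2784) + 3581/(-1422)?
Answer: -292307/82476 ≈ -3.5441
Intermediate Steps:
O = 2856 (O = -9 + 2865 = 2856)
O/(-2784) + 3581/(-1422) = 2856/(-2784) + 3581/(-1422) = 2856*(-1/2784) + 3581*(-1/1422) = -119/116 - 3581/1422 = -292307/82476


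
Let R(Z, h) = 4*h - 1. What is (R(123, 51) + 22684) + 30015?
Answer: 52902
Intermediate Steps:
R(Z, h) = -1 + 4*h
(R(123, 51) + 22684) + 30015 = ((-1 + 4*51) + 22684) + 30015 = ((-1 + 204) + 22684) + 30015 = (203 + 22684) + 30015 = 22887 + 30015 = 52902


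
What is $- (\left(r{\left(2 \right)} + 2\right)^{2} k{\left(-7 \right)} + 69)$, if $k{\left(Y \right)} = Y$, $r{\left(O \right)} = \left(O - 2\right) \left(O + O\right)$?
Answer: $-41$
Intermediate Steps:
$r{\left(O \right)} = 2 O \left(-2 + O\right)$ ($r{\left(O \right)} = \left(-2 + O\right) 2 O = 2 O \left(-2 + O\right)$)
$- (\left(r{\left(2 \right)} + 2\right)^{2} k{\left(-7 \right)} + 69) = - (\left(2 \cdot 2 \left(-2 + 2\right) + 2\right)^{2} \left(-7\right) + 69) = - (\left(2 \cdot 2 \cdot 0 + 2\right)^{2} \left(-7\right) + 69) = - (\left(0 + 2\right)^{2} \left(-7\right) + 69) = - (2^{2} \left(-7\right) + 69) = - (4 \left(-7\right) + 69) = - (-28 + 69) = \left(-1\right) 41 = -41$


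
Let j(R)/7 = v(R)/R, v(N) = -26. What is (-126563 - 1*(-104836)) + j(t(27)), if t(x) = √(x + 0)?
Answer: -21727 - 182*√3/9 ≈ -21762.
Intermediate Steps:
t(x) = √x
j(R) = -182/R (j(R) = 7*(-26/R) = -182/R)
(-126563 - 1*(-104836)) + j(t(27)) = (-126563 - 1*(-104836)) - 182*√3/9 = (-126563 + 104836) - 182*√3/9 = -21727 - 182*√3/9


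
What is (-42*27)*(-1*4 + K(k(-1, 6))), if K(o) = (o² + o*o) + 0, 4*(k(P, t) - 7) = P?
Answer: -395199/4 ≈ -98800.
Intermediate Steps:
k(P, t) = 7 + P/4
K(o) = 2*o² (K(o) = (o² + o²) + 0 = 2*o² + 0 = 2*o²)
(-42*27)*(-1*4 + K(k(-1, 6))) = (-42*27)*(-1*4 + 2*(7 + (¼)*(-1))²) = -1134*(-4 + 2*(7 - ¼)²) = -1134*(-4 + 2*(27/4)²) = -1134*(-4 + 2*(729/16)) = -1134*(-4 + 729/8) = -1134*697/8 = -395199/4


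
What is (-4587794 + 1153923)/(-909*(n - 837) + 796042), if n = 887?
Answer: -3433871/750592 ≈ -4.5749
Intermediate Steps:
(-4587794 + 1153923)/(-909*(n - 837) + 796042) = (-4587794 + 1153923)/(-909*(887 - 837) + 796042) = -3433871/(-909*50 + 796042) = -3433871/(-45450 + 796042) = -3433871/750592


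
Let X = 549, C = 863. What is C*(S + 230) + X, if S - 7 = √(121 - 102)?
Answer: 205080 + 863*√19 ≈ 2.0884e+5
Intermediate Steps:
S = 7 + √19 (S = 7 + √(121 - 102) = 7 + √19 ≈ 11.359)
C*(S + 230) + X = 863*((7 + √19) + 230) + 549 = 863*(237 + √19) + 549 = (204531 + 863*√19) + 549 = 205080 + 863*√19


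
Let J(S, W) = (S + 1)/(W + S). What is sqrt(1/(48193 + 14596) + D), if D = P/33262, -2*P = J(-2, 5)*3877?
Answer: 5*sqrt(30529412170069677)/6265463154 ≈ 0.13944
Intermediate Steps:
J(S, W) = (1 + S)/(S + W)
P = 3877/6 (P = -(1 - 2)/(-2 + 5)*3877/2 = --1/3*3877/2 = -(1/3)*(-1)*3877/2 = -(-1)*3877/6 = -1/2*(-3877/3) = 3877/6 ≈ 646.17)
D = 3877/199572 (D = (3877/6)/33262 = (3877/6)*(1/33262) = 3877/199572 ≈ 0.019427)
sqrt(1/(48193 + 14596) + D) = sqrt(1/(48193 + 14596) + 3877/199572) = sqrt(1/62789 + 3877/199572) = sqrt(243632525/12530926308) = 5*sqrt(30529412170069677)/6265463154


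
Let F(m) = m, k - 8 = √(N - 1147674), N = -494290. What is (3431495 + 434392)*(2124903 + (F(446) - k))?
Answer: 8216328142467 - 7731774*I*√410491 ≈ 8.2163e+12 - 4.9537e+9*I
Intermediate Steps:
k = 8 + 2*I*√410491 (k = 8 + √(-494290 - 1147674) = 8 + √(-1641964) = 8 + 2*I*√410491 ≈ 8.0 + 1281.4*I)
(3431495 + 434392)*(2124903 + (F(446) - k)) = (3431495 + 434392)*(2124903 + (446 - (8 + 2*I*√410491))) = 3865887*(2124903 + (446 + (-8 - 2*I*√410491))) = 3865887*(2124903 + (438 - 2*I*√410491)) = 3865887*(2125341 - 2*I*√410491) = 8216328142467 - 7731774*I*√410491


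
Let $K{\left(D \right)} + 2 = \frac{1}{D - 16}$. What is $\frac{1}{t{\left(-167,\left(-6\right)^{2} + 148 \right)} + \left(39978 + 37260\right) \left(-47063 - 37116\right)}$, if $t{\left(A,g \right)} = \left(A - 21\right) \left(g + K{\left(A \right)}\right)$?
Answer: $- \frac{183}{1189838882506} \approx -1.538 \cdot 10^{-10}$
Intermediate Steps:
$K{\left(D \right)} = -2 + \frac{1}{-16 + D}$ ($K{\left(D \right)} = -2 + \frac{1}{D - 16} = -2 + \frac{1}{-16 + D}$)
$t{\left(A,g \right)} = \left(-21 + A\right) \left(g + \frac{33 - 2 A}{-16 + A}\right)$ ($t{\left(A,g \right)} = \left(A - 21\right) \left(g + \frac{33 - 2 A}{-16 + A}\right) = \left(-21 + A\right) \left(g + \frac{33 - 2 A}{-16 + A}\right)$)
$\frac{1}{t{\left(-167,\left(-6\right)^{2} + 148 \right)} + \left(39978 + 37260\right) \left(-47063 - 37116\right)} = \frac{1}{\frac{-693 + 42 \left(-167\right) - - 167 \left(-33 + 2 \left(-167\right)\right) + \left(\left(-6\right)^{2} + 148\right) \left(-21 - 167\right) \left(-16 - 167\right)}{-16 - 167} + \left(39978 + 37260\right) \left(-47063 - 37116\right)} = \frac{1}{\frac{-693 - 7014 - - 167 \left(-33 - 334\right) + \left(36 + 148\right) \left(-188\right) \left(-183\right)}{-183} + 77238 \left(-84179\right)} = \frac{1}{- \frac{-693 - 7014 - \left(-167\right) \left(-367\right) + 184 \left(-188\right) \left(-183\right)}{183} - 6501817602} = \frac{1}{- \frac{-693 - 7014 - 61289 + 6330336}{183} - 6501817602} = \frac{1}{\left(- \frac{1}{183}\right) 6261340 - 6501817602} = \frac{1}{- \frac{6261340}{183} - 6501817602} = \frac{1}{- \frac{1189838882506}{183}} = - \frac{183}{1189838882506}$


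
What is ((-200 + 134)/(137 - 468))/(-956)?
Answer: -33/158218 ≈ -0.00020857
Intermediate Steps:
((-200 + 134)/(137 - 468))/(-956) = -66/(-331)*(-1/956) = -66*(-1/331)*(-1/956) = (66/331)*(-1/956) = -33/158218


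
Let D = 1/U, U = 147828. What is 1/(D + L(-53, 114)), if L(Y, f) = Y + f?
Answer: 147828/9017509 ≈ 0.016393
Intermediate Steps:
D = 1/147828 ≈ 6.7646e-6
1/(D + L(-53, 114)) = 1/(1/147828 + (-53 + 114)) = 1/(1/147828 + 61) = 1/(9017509/147828) = 147828/9017509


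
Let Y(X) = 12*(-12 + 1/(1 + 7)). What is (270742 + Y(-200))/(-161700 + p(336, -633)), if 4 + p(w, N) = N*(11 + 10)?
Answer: -541199/349994 ≈ -1.5463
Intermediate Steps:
Y(X) = -285/2 (Y(X) = 12*(-12 + 1/8) = 12*(-12 + ⅛) = 12*(-95/8) = -285/2)
p(w, N) = -4 + 21*N (p(w, N) = -4 + N*(11 + 10) = -4 + N*21 = -4 + 21*N)
(270742 + Y(-200))/(-161700 + p(336, -633)) = (270742 - 285/2)/(-161700 + (-4 + 21*(-633))) = 541199/(2*(-161700 + (-4 - 13293))) = 541199/(2*(-161700 - 13297)) = (541199/2)/(-174997) = (541199/2)*(-1/174997) = -541199/349994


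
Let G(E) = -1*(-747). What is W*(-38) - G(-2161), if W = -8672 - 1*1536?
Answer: 387157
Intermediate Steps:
W = -10208 (W = -8672 - 1536 = -10208)
G(E) = 747
W*(-38) - G(-2161) = -10208*(-38) - 1*747 = 387904 - 747 = 387157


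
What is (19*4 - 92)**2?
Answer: 256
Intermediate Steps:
(19*4 - 92)**2 = (76 - 92)**2 = (-16)**2 = 256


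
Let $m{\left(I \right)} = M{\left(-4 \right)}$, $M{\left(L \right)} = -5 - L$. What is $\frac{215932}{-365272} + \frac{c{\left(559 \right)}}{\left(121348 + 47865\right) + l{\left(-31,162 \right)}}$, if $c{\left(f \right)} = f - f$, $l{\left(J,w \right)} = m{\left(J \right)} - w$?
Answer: $- \frac{53983}{91318} \approx -0.59115$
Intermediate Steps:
$m{\left(I \right)} = -1$ ($m{\left(I \right)} = -5 - -4 = -5 + 4 = -1$)
$l{\left(J,w \right)} = -1 - w$
$c{\left(f \right)} = 0$
$\frac{215932}{-365272} + \frac{c{\left(559 \right)}}{\left(121348 + 47865\right) + l{\left(-31,162 \right)}} = \frac{215932}{-365272} + \frac{0}{\left(121348 + 47865\right) - 163} = 215932 \left(- \frac{1}{365272}\right) + \frac{0}{169213 - 163} = - \frac{53983}{91318} + \frac{0}{169213 - 163} = - \frac{53983}{91318} + \frac{0}{169050} = - \frac{53983}{91318} + 0 \cdot \frac{1}{169050} = - \frac{53983}{91318} + 0 = - \frac{53983}{91318}$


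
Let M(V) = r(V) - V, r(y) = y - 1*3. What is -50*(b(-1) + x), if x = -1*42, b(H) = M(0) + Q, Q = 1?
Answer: 2200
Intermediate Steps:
r(y) = -3 + y (r(y) = y - 3 = -3 + y)
M(V) = -3 (M(V) = (-3 + V) - V = -3)
b(H) = -2 (b(H) = -3 + 1 = -2)
x = -42
-50*(b(-1) + x) = -50*(-2 - 42) = -50*(-44) = 2200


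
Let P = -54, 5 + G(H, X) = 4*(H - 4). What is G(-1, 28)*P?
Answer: 1350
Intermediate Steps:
G(H, X) = -21 + 4*H (G(H, X) = -5 + 4*(H - 4) = -5 + 4*(-4 + H) = -5 + (-16 + 4*H) = -21 + 4*H)
G(-1, 28)*P = (-21 + 4*(-1))*(-54) = (-21 - 4)*(-54) = -25*(-54) = 1350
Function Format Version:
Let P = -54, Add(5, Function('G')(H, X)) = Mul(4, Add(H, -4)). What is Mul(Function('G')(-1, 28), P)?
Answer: 1350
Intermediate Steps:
Function('G')(H, X) = Add(-21, Mul(4, H)) (Function('G')(H, X) = Add(-5, Mul(4, Add(H, -4))) = Add(-5, Mul(4, Add(-4, H))) = Add(-5, Add(-16, Mul(4, H))) = Add(-21, Mul(4, H)))
Mul(Function('G')(-1, 28), P) = Mul(Add(-21, Mul(4, -1)), -54) = Mul(Add(-21, -4), -54) = Mul(-25, -54) = 1350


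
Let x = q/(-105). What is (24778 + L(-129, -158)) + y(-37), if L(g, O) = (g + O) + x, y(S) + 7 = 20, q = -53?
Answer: 2572973/105 ≈ 24505.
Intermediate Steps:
y(S) = 13 (y(S) = -7 + 20 = 13)
x = 53/105 (x = -53/(-105) = -53*(-1/105) = 53/105 ≈ 0.50476)
L(g, O) = 53/105 + O + g (L(g, O) = (g + O) + 53/105 = (O + g) + 53/105 = 53/105 + O + g)
(24778 + L(-129, -158)) + y(-37) = (24778 + (53/105 - 158 - 129)) + 13 = (24778 - 30082/105) + 13 = 2571608/105 + 13 = 2572973/105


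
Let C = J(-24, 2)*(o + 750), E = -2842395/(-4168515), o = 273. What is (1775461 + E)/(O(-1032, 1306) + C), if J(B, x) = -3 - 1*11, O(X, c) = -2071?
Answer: -493402576854/4555631093 ≈ -108.31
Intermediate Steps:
J(B, x) = -14 (J(B, x) = -3 - 11 = -14)
E = 189493/277901 (E = -2842395*(-1/4168515) = 189493/277901 ≈ 0.68187)
C = -14322 (C = -14*(273 + 750) = -14*1023 = -14322)
(1775461 + E)/(O(-1032, 1306) + C) = (1775461 + 189493/277901)/(-2071 - 14322) = (493402576854/277901)/(-16393) = (493402576854/277901)*(-1/16393) = -493402576854/4555631093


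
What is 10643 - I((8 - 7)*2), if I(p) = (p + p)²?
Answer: 10627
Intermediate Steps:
I(p) = 4*p² (I(p) = (2*p)² = 4*p²)
10643 - I((8 - 7)*2) = 10643 - 4*((8 - 7)*2)² = 10643 - 4*(1*2)² = 10643 - 4*2² = 10643 - 4*4 = 10643 - 1*16 = 10643 - 16 = 10627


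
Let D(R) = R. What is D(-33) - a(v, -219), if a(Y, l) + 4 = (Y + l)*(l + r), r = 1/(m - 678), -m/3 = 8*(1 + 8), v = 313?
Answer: 9189026/447 ≈ 20557.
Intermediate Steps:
m = -216 (m = -24*(1 + 8) = -24*9 = -3*72 = -216)
r = -1/894 (r = 1/(-216 - 678) = 1/(-894) = -1/894 ≈ -0.0011186)
a(Y, l) = -4 + (-1/894 + l)*(Y + l) (a(Y, l) = -4 + (Y + l)*(l - 1/894) = -4 + (Y + l)*(-1/894 + l) = -4 + (-1/894 + l)*(Y + l))
D(-33) - a(v, -219) = -33 - (-4 + (-219)² - 1/894*313 - 1/894*(-219) + 313*(-219)) = -33 - (-4 + 47961 - 313/894 + 73/298 - 68547) = -33 - 1*(-9203777/447) = -33 + 9203777/447 = 9189026/447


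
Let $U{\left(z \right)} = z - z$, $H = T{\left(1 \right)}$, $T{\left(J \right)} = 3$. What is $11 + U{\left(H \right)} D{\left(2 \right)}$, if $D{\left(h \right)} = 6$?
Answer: $11$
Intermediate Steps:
$H = 3$
$U{\left(z \right)} = 0$
$11 + U{\left(H \right)} D{\left(2 \right)} = 11 + 0 \cdot 6 = 11 + 0 = 11$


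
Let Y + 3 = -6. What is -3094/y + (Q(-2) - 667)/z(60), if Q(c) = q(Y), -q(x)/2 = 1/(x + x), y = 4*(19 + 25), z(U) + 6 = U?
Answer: -640009/21384 ≈ -29.929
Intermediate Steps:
z(U) = -6 + U
y = 176 (y = 4*44 = 176)
Y = -9 (Y = -3 - 6 = -9)
q(x) = -1/x (q(x) = -2/(x + x) = -2*1/(2*x) = -1/x)
Q(c) = ⅑ (Q(c) = -1/(-9) = -1*(-⅑) = ⅑)
-3094/y + (Q(-2) - 667)/z(60) = -3094/176 + (⅑ - 667)/(-6 + 60) = -3094*1/176 - 6002/9/54 = -1547/88 - 6002/9*1/54 = -1547/88 - 3001/243 = -640009/21384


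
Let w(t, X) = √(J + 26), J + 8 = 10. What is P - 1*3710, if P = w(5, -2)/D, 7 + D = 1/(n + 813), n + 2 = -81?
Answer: -3710 - 1460*√7/5109 ≈ -3710.8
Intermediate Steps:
J = 2 (J = -8 + 10 = 2)
n = -83 (n = -2 - 81 = -83)
w(t, X) = 2*√7 (w(t, X) = √(2 + 26) = √28 = 2*√7)
D = -5109/730 (D = -7 + 1/(-83 + 813) = -7 + 1/730 = -5109/730 ≈ -6.9986)
P = -1460*√7/5109 (P = (2*√7)/(-5109/730) = (2*√7)*(-730/5109) = -1460*√7/5109 ≈ -0.75608)
P - 1*3710 = -1460*√7/5109 - 1*3710 = -1460*√7/5109 - 3710 = -3710 - 1460*√7/5109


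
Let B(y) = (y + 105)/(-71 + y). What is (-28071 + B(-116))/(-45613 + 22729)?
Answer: 238603/194514 ≈ 1.2267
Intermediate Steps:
B(y) = (105 + y)/(-71 + y)
(-28071 + B(-116))/(-45613 + 22729) = (-28071 + (105 - 116)/(-71 - 116))/(-45613 + 22729) = (-28071 - 11/(-187))/(-22884) = (-28071 - 1/187*(-11))*(-1/22884) = (-28071 + 1/17)*(-1/22884) = -477206/17*(-1/22884) = 238603/194514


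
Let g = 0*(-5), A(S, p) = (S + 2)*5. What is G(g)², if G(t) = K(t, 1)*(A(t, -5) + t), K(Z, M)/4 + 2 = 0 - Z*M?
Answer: 6400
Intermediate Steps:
K(Z, M) = -8 - 4*M*Z (K(Z, M) = -8 + 4*(0 - Z*M) = -8 + 4*(0 - M*Z) = -8 + 4*(-M*Z) = -8 - 4*M*Z)
A(S, p) = 10 + 5*S (A(S, p) = (2 + S)*5 = 10 + 5*S)
g = 0
G(t) = (-8 - 4*t)*(10 + 6*t) (G(t) = (-8 - 4*1*t)*((10 + 5*t) + t) = (-8 - 4*t)*(10 + 6*t))
G(g)² = (-8*(2 + 0)*(5 + 3*0))² = (-8*2*(5 + 0))² = (-8*2*5)² = (-80)² = 6400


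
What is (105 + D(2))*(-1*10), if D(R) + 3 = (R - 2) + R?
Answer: -1040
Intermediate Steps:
D(R) = -5 + 2*R (D(R) = -3 + ((R - 2) + R) = -3 + ((-2 + R) + R) = -3 + (-2 + 2*R) = -5 + 2*R)
(105 + D(2))*(-1*10) = (105 + (-5 + 2*2))*(-1*10) = (105 + (-5 + 4))*(-10) = (105 - 1)*(-10) = 104*(-10) = -1040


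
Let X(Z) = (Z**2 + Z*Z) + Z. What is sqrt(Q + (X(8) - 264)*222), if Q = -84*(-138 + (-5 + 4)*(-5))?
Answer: 6*I*sqrt(479) ≈ 131.32*I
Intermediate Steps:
X(Z) = Z + 2*Z**2 (X(Z) = (Z**2 + Z**2) + Z = 2*Z**2 + Z = Z + 2*Z**2)
Q = 11172 (Q = -84*(-138 - 1*(-5)) = -84*(-138 + 5) = -84*(-133) = 11172)
sqrt(Q + (X(8) - 264)*222) = sqrt(11172 + (8*(1 + 2*8) - 264)*222) = sqrt(11172 + (8*(1 + 16) - 264)*222) = sqrt(11172 + (8*17 - 264)*222) = sqrt(11172 + (136 - 264)*222) = sqrt(11172 - 128*222) = sqrt(11172 - 28416) = sqrt(-17244) = 6*I*sqrt(479)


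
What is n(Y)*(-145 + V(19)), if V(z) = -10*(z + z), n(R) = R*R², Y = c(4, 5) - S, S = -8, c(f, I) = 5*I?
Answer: -18866925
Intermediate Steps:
Y = 33 (Y = 5*5 - 1*(-8) = 25 + 8 = 33)
n(R) = R³
V(z) = -20*z
n(Y)*(-145 + V(19)) = 33³*(-145 - 20*19) = 35937*(-145 - 380) = 35937*(-525) = -18866925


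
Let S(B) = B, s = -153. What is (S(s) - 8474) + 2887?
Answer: -5740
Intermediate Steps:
(S(s) - 8474) + 2887 = (-153 - 8474) + 2887 = -8627 + 2887 = -5740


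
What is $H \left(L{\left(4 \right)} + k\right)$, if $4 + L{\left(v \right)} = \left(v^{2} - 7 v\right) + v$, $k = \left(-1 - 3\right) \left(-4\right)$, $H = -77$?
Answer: $-308$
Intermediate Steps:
$k = 16$ ($k = \left(-4\right) \left(-4\right) = 16$)
$L{\left(v \right)} = -4 + v^{2} - 6 v$ ($L{\left(v \right)} = -4 + \left(\left(v^{2} - 7 v\right) + v\right) = -4 + \left(v^{2} - 6 v\right) = -4 + v^{2} - 6 v$)
$H \left(L{\left(4 \right)} + k\right) = - 77 \left(\left(-4 + 4^{2} - 24\right) + 16\right) = - 77 \left(\left(-4 + 16 - 24\right) + 16\right) = - 77 \left(-12 + 16\right) = \left(-77\right) 4 = -308$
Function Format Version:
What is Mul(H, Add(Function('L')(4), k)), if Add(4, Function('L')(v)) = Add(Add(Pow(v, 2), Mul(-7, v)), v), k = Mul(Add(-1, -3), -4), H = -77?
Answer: -308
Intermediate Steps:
k = 16 (k = Mul(-4, -4) = 16)
Function('L')(v) = Add(-4, Pow(v, 2), Mul(-6, v)) (Function('L')(v) = Add(-4, Add(Add(Pow(v, 2), Mul(-7, v)), v)) = Add(-4, Add(Pow(v, 2), Mul(-6, v))) = Add(-4, Pow(v, 2), Mul(-6, v)))
Mul(H, Add(Function('L')(4), k)) = Mul(-77, Add(Add(-4, Pow(4, 2), Mul(-6, 4)), 16)) = Mul(-77, Add(Add(-4, 16, -24), 16)) = Mul(-77, Add(-12, 16)) = Mul(-77, 4) = -308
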